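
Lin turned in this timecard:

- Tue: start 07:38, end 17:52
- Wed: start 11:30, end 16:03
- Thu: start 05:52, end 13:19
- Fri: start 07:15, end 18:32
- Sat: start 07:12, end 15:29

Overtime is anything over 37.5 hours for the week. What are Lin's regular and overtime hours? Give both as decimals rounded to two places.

Tue: 07:38–17:52 = 10 h 14 min
Wed: 11:30–16:03 = 4 h 33 min
Thu: 05:52–13:19 = 7 h 27 min
Fri: 07:15–18:32 = 11 h 17 min
Sat: 07:12–15:29 = 8 h 17 min
Total worked: 41 h 48 min = 41.80 h.
Threshold 37.5 h → overtime 4 h 18 min, regular 37 h 30 min.

Regular 37.50 hours, overtime 4.30 hours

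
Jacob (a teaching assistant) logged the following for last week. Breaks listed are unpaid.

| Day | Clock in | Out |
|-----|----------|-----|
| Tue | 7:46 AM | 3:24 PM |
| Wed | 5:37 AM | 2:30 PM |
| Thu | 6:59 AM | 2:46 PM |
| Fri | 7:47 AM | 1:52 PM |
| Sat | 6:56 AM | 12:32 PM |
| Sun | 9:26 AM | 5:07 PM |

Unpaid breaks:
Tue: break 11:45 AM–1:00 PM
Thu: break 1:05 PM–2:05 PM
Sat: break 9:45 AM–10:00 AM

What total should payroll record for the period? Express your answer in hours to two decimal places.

41.17 hours

Tue: 7:46 AM–3:24 PM = 7 h 38 min; less 75 min break → 6 h 23 min
Wed: 5:37 AM–2:30 PM = 8 h 53 min
Thu: 6:59 AM–2:46 PM = 7 h 47 min; less 60 min break → 6 h 47 min
Fri: 7:47 AM–1:52 PM = 6 h 5 min
Sat: 6:56 AM–12:32 PM = 5 h 36 min; less 15 min break → 5 h 21 min
Sun: 9:26 AM–5:07 PM = 7 h 41 min
Total: 6 h 23 min + 8 h 53 min + 6 h 47 min + 6 h 5 min + 5 h 21 min + 7 h 41 min = 41 h 10 min.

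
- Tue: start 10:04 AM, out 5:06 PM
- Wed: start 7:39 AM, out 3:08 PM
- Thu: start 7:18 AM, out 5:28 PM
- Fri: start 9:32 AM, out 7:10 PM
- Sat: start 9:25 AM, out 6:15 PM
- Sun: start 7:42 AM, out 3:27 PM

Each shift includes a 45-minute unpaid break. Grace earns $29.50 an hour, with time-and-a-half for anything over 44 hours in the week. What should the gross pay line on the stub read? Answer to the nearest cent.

Tue: 10:04 AM–5:06 PM = 7 h 2 min; less 45 min break → 6 h 17 min
Wed: 7:39 AM–3:08 PM = 7 h 29 min; less 45 min break → 6 h 44 min
Thu: 7:18 AM–5:28 PM = 10 h 10 min; less 45 min break → 9 h 25 min
Fri: 9:32 AM–7:10 PM = 9 h 38 min; less 45 min break → 8 h 53 min
Sat: 9:25 AM–6:15 PM = 8 h 50 min; less 45 min break → 8 h 5 min
Sun: 7:42 AM–3:27 PM = 7 h 45 min; less 45 min break → 7 h 0 min
Total worked: 46 h 24 min = 2784 min.
Regular 44 h 0 min = 2640 min at $29.50/h; overtime 2 h 24 min = 144 min at $44.25/h.
Pay = (2640 × $29.50 + 144 × $44.25) ÷ 60 = $1404.20.

$1404.20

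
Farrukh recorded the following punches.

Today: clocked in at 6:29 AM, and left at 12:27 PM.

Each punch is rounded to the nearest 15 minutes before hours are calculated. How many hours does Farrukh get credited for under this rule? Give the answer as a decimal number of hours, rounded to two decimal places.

Today: in 6:29 AM→6:30 AM, out 12:27 PM→12:30 PM; 6 h 0 min

6.00 hours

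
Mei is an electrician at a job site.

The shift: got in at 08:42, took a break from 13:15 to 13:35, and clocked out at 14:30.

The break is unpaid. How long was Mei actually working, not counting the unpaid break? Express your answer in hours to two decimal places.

The shift: 08:42–14:30 = 5 h 48 min; less 20 min break → 5 h 28 min

5.47 hours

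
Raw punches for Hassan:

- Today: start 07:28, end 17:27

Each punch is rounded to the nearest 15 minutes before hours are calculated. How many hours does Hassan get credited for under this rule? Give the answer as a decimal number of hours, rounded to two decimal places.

Today: in 07:28→07:30, out 17:27→17:30; 10 h 0 min

10.00 hours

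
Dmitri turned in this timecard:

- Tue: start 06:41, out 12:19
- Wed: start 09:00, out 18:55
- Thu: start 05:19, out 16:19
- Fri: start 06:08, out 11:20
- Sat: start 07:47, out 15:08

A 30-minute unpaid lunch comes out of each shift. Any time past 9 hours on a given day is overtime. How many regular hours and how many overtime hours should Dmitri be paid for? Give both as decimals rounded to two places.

Tue: 06:41–12:19 = 5 h 38 min; less 30 min break → 5 h 8 min
Wed: 09:00–18:55 = 9 h 55 min; less 30 min break → 9 h 25 min
Thu: 05:19–16:19 = 11 h 0 min; less 30 min break → 10 h 30 min
Fri: 06:08–11:20 = 5 h 12 min; less 30 min break → 4 h 42 min
Sat: 07:47–15:08 = 7 h 21 min; less 30 min break → 6 h 51 min
Tue reg 5 h 8 min / OT 0 h 0 min; Wed reg 9 h 0 min / OT 0 h 25 min; Thu reg 9 h 0 min / OT 1 h 30 min; Fri reg 4 h 42 min / OT 0 h 0 min; Sat reg 6 h 51 min / OT 0 h 0 min.
Totals: regular 34 h 41 min, overtime 1 h 55 min.

Regular 34.68 hours, overtime 1.92 hours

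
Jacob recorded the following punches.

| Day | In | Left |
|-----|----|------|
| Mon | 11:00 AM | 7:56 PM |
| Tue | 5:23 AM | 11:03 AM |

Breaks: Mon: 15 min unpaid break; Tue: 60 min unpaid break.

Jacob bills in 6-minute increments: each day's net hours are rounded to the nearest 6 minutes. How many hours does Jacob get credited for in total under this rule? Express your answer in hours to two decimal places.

13.40 hours

Mon: 11:00 AM–7:56 PM = 8 h 56 min − 15 min = 8 h 41 min → rounds to 8 h 42 min
Tue: 5:23 AM–11:03 AM = 5 h 40 min − 60 min = 4 h 40 min → rounds to 4 h 42 min
Total credited: 13 h 24 min.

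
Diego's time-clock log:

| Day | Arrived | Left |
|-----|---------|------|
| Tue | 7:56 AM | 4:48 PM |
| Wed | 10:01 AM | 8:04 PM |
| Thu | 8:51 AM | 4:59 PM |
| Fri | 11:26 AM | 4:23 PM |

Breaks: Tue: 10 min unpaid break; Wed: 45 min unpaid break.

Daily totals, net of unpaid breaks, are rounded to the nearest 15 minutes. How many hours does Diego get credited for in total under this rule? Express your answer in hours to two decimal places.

31.25 hours

Tue: 7:56 AM–4:48 PM = 8 h 52 min − 10 min = 8 h 42 min → rounds to 8 h 45 min
Wed: 10:01 AM–8:04 PM = 10 h 3 min − 45 min = 9 h 18 min → rounds to 9 h 15 min
Thu: 8:51 AM–4:59 PM = 8 h 8 min → rounds to 8 h 15 min
Fri: 11:26 AM–4:23 PM = 4 h 57 min → rounds to 5 h 0 min
Total credited: 31 h 15 min.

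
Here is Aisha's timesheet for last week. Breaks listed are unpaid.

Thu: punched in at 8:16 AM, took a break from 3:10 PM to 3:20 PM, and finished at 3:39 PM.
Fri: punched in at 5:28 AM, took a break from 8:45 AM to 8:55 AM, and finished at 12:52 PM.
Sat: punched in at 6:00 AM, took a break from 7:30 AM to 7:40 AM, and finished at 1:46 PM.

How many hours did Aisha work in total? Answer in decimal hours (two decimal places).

Thu: 8:16 AM–3:39 PM = 7 h 23 min; less 10 min break → 7 h 13 min
Fri: 5:28 AM–12:52 PM = 7 h 24 min; less 10 min break → 7 h 14 min
Sat: 6:00 AM–1:46 PM = 7 h 46 min; less 10 min break → 7 h 36 min
Total: 7 h 13 min + 7 h 14 min + 7 h 36 min = 22 h 3 min.

22.05 hours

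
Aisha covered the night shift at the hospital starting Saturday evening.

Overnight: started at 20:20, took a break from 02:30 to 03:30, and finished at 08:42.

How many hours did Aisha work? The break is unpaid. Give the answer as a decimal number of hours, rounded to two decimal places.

11.37 hours

Overnight: 20:20 → midnight = 3 h 40 min; midnight → 08:42 = 8 h 42 min; span 12 h 22 min; less 60 min break → 11 h 22 min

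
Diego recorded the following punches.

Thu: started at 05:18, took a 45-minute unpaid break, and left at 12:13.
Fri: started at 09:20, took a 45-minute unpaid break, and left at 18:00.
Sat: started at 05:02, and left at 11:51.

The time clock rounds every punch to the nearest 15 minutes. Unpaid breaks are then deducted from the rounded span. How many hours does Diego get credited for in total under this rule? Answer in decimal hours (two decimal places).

Thu: in 05:18→05:15, out 12:13→12:15; 7 h 0 min − 45 min = 6 h 15 min
Fri: in 09:20→09:15, out 18:00→18:00; 8 h 45 min − 45 min = 8 h 0 min
Sat: in 05:02→05:00, out 11:51→11:45; 6 h 45 min
Total credited: 21 h 0 min.

21.00 hours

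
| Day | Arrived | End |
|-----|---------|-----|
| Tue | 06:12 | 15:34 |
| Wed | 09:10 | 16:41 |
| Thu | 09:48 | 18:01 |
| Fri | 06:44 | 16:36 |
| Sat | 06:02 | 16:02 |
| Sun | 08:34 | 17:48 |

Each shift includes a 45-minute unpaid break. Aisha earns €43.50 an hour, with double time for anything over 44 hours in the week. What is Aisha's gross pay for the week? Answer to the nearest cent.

Tue: 06:12–15:34 = 9 h 22 min; less 45 min break → 8 h 37 min
Wed: 09:10–16:41 = 7 h 31 min; less 45 min break → 6 h 46 min
Thu: 09:48–18:01 = 8 h 13 min; less 45 min break → 7 h 28 min
Fri: 06:44–16:36 = 9 h 52 min; less 45 min break → 9 h 7 min
Sat: 06:02–16:02 = 10 h 0 min; less 45 min break → 9 h 15 min
Sun: 08:34–17:48 = 9 h 14 min; less 45 min break → 8 h 29 min
Total worked: 49 h 42 min = 2982 min.
Regular 44 h 0 min = 2640 min at €43.50/h; overtime 5 h 42 min = 342 min at €87.00/h.
Pay = (2640 × €43.50 + 342 × €87.00) ÷ 60 = €2409.90.

€2409.90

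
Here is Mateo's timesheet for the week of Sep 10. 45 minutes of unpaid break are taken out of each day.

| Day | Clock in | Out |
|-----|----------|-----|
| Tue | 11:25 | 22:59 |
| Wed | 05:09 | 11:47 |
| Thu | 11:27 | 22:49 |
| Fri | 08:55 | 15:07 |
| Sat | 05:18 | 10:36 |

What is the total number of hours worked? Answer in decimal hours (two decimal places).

37.32 hours

Tue: 11:25–22:59 = 11 h 34 min; less 45 min break → 10 h 49 min
Wed: 05:09–11:47 = 6 h 38 min; less 45 min break → 5 h 53 min
Thu: 11:27–22:49 = 11 h 22 min; less 45 min break → 10 h 37 min
Fri: 08:55–15:07 = 6 h 12 min; less 45 min break → 5 h 27 min
Sat: 05:18–10:36 = 5 h 18 min; less 45 min break → 4 h 33 min
Total: 10 h 49 min + 5 h 53 min + 10 h 37 min + 5 h 27 min + 4 h 33 min = 37 h 19 min.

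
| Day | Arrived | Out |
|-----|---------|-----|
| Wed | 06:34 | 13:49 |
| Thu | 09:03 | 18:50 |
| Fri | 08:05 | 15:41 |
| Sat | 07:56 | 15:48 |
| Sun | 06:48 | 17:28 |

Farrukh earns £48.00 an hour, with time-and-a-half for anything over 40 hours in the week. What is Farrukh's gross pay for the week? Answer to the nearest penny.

Wed: 06:34–13:49 = 7 h 15 min
Thu: 09:03–18:50 = 9 h 47 min
Fri: 08:05–15:41 = 7 h 36 min
Sat: 07:56–15:48 = 7 h 52 min
Sun: 06:48–17:28 = 10 h 40 min
Total worked: 43 h 10 min = 2590 min.
Regular 40 h 0 min = 2400 min at £48.00/h; overtime 3 h 10 min = 190 min at £72.00/h.
Pay = (2400 × £48.00 + 190 × £72.00) ÷ 60 = £2148.00.

£2148.00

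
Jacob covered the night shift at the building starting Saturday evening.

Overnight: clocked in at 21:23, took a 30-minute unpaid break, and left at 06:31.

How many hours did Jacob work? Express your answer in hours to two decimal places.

Overnight: 21:23 → midnight = 2 h 37 min; midnight → 06:31 = 6 h 31 min; span 9 h 8 min; less 30 min break → 8 h 38 min

8.63 hours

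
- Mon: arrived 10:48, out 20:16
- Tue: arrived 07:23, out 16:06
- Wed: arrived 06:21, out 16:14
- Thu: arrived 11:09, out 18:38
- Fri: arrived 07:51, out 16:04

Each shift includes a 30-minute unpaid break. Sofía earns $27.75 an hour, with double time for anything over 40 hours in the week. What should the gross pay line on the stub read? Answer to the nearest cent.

Mon: 10:48–20:16 = 9 h 28 min; less 30 min break → 8 h 58 min
Tue: 07:23–16:06 = 8 h 43 min; less 30 min break → 8 h 13 min
Wed: 06:21–16:14 = 9 h 53 min; less 30 min break → 9 h 23 min
Thu: 11:09–18:38 = 7 h 29 min; less 30 min break → 6 h 59 min
Fri: 07:51–16:04 = 8 h 13 min; less 30 min break → 7 h 43 min
Total worked: 41 h 16 min = 2476 min.
Regular 40 h 0 min = 2400 min at $27.75/h; overtime 1 h 16 min = 76 min at $55.50/h.
Pay = (2400 × $27.75 + 76 × $55.50) ÷ 60 = $1180.30.

$1180.30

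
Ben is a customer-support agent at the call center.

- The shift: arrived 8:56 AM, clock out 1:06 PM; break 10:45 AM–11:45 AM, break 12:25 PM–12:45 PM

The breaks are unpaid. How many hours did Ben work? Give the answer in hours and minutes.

The shift: 8:56 AM–1:06 PM = 4 h 10 min; less 80 min break → 2 h 50 min

2 h 50 min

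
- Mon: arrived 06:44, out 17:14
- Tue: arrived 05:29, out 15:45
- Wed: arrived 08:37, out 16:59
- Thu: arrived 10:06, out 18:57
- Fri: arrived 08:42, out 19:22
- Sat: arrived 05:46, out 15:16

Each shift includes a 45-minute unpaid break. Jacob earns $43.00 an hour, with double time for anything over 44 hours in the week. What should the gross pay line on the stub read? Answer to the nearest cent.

$2721.90

Mon: 06:44–17:14 = 10 h 30 min; less 45 min break → 9 h 45 min
Tue: 05:29–15:45 = 10 h 16 min; less 45 min break → 9 h 31 min
Wed: 08:37–16:59 = 8 h 22 min; less 45 min break → 7 h 37 min
Thu: 10:06–18:57 = 8 h 51 min; less 45 min break → 8 h 6 min
Fri: 08:42–19:22 = 10 h 40 min; less 45 min break → 9 h 55 min
Sat: 05:46–15:16 = 9 h 30 min; less 45 min break → 8 h 45 min
Total worked: 53 h 39 min = 3219 min.
Regular 44 h 0 min = 2640 min at $43.00/h; overtime 9 h 39 min = 579 min at $86.00/h.
Pay = (2640 × $43.00 + 579 × $86.00) ÷ 60 = $2721.90.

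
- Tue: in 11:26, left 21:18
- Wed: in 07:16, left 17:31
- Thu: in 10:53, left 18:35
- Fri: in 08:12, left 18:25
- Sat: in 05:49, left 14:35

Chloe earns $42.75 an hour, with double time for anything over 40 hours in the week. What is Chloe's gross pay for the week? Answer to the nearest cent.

$2291.40

Tue: 11:26–21:18 = 9 h 52 min
Wed: 07:16–17:31 = 10 h 15 min
Thu: 10:53–18:35 = 7 h 42 min
Fri: 08:12–18:25 = 10 h 13 min
Sat: 05:49–14:35 = 8 h 46 min
Total worked: 46 h 48 min = 2808 min.
Regular 40 h 0 min = 2400 min at $42.75/h; overtime 6 h 48 min = 408 min at $85.50/h.
Pay = (2400 × $42.75 + 408 × $85.50) ÷ 60 = $2291.40.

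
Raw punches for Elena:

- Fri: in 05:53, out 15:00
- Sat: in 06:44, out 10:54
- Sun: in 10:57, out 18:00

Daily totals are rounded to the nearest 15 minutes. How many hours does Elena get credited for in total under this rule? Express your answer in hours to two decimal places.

20.25 hours

Fri: 05:53–15:00 = 9 h 7 min → rounds to 9 h 0 min
Sat: 06:44–10:54 = 4 h 10 min → rounds to 4 h 15 min
Sun: 10:57–18:00 = 7 h 3 min → rounds to 7 h 0 min
Total credited: 20 h 15 min.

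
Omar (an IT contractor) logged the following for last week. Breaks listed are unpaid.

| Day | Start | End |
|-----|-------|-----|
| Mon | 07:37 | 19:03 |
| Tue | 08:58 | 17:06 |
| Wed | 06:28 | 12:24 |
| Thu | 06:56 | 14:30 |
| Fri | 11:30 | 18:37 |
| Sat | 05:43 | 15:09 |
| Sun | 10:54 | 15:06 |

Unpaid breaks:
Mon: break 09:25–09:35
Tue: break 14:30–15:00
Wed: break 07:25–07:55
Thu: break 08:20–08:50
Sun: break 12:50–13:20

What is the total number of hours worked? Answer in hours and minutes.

51 h 39 min

Mon: 07:37–19:03 = 11 h 26 min; less 10 min break → 11 h 16 min
Tue: 08:58–17:06 = 8 h 8 min; less 30 min break → 7 h 38 min
Wed: 06:28–12:24 = 5 h 56 min; less 30 min break → 5 h 26 min
Thu: 06:56–14:30 = 7 h 34 min; less 30 min break → 7 h 4 min
Fri: 11:30–18:37 = 7 h 7 min
Sat: 05:43–15:09 = 9 h 26 min
Sun: 10:54–15:06 = 4 h 12 min; less 30 min break → 3 h 42 min
Total: 11 h 16 min + 7 h 38 min + 5 h 26 min + 7 h 4 min + 7 h 7 min + 9 h 26 min + 3 h 42 min = 51 h 39 min.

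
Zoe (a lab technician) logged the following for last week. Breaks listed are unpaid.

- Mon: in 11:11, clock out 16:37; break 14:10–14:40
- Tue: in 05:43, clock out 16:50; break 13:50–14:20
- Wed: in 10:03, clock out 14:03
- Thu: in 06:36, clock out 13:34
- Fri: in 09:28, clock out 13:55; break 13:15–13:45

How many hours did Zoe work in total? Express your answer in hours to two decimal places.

30.47 hours

Mon: 11:11–16:37 = 5 h 26 min; less 30 min break → 4 h 56 min
Tue: 05:43–16:50 = 11 h 7 min; less 30 min break → 10 h 37 min
Wed: 10:03–14:03 = 4 h 0 min
Thu: 06:36–13:34 = 6 h 58 min
Fri: 09:28–13:55 = 4 h 27 min; less 30 min break → 3 h 57 min
Total: 4 h 56 min + 10 h 37 min + 4 h 0 min + 6 h 58 min + 3 h 57 min = 30 h 28 min.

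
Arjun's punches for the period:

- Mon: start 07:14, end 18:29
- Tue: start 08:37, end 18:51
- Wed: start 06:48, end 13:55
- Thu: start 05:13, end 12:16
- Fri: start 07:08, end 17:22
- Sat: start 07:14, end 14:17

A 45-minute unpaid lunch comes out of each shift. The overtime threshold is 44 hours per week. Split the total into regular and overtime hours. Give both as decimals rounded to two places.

Regular 44.00 hours, overtime 4.43 hours

Mon: 07:14–18:29 = 11 h 15 min; less 45 min break → 10 h 30 min
Tue: 08:37–18:51 = 10 h 14 min; less 45 min break → 9 h 29 min
Wed: 06:48–13:55 = 7 h 7 min; less 45 min break → 6 h 22 min
Thu: 05:13–12:16 = 7 h 3 min; less 45 min break → 6 h 18 min
Fri: 07:08–17:22 = 10 h 14 min; less 45 min break → 9 h 29 min
Sat: 07:14–14:17 = 7 h 3 min; less 45 min break → 6 h 18 min
Total worked: 48 h 26 min = 48.43 h.
Threshold 44 h → overtime 4 h 26 min, regular 44 h 0 min.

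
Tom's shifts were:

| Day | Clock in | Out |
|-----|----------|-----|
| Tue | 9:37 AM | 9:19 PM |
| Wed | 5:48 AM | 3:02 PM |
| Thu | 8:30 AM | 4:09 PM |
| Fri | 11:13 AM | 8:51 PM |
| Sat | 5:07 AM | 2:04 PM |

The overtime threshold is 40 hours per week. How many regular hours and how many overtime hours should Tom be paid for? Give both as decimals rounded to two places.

Tue: 9:37 AM–9:19 PM = 11 h 42 min
Wed: 5:48 AM–3:02 PM = 9 h 14 min
Thu: 8:30 AM–4:09 PM = 7 h 39 min
Fri: 11:13 AM–8:51 PM = 9 h 38 min
Sat: 5:07 AM–2:04 PM = 8 h 57 min
Total worked: 47 h 10 min = 47.17 h.
Threshold 40 h → overtime 7 h 10 min, regular 40 h 0 min.

Regular 40.00 hours, overtime 7.17 hours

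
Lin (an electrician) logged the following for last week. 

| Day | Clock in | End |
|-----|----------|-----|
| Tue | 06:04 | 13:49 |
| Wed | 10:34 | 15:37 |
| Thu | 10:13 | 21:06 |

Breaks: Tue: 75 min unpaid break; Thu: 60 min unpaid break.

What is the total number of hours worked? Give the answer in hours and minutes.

21 h 26 min

Tue: 06:04–13:49 = 7 h 45 min; less 75 min break → 6 h 30 min
Wed: 10:34–15:37 = 5 h 3 min
Thu: 10:13–21:06 = 10 h 53 min; less 60 min break → 9 h 53 min
Total: 6 h 30 min + 5 h 3 min + 9 h 53 min = 21 h 26 min.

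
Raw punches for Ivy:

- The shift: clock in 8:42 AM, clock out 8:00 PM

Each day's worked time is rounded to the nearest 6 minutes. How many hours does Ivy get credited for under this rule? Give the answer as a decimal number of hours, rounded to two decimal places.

The shift: 8:42 AM–8:00 PM = 11 h 18 min → rounds to 11 h 18 min

11.30 hours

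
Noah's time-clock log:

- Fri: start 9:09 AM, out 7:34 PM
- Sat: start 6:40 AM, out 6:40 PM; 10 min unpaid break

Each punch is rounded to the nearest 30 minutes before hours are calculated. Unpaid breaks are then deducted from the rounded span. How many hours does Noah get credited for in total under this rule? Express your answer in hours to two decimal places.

22.33 hours

Fri: in 9:09 AM→9:00 AM, out 7:34 PM→7:30 PM; 10 h 30 min
Sat: in 6:40 AM→6:30 AM, out 6:40 PM→6:30 PM; 12 h 0 min − 10 min = 11 h 50 min
Total credited: 22 h 20 min.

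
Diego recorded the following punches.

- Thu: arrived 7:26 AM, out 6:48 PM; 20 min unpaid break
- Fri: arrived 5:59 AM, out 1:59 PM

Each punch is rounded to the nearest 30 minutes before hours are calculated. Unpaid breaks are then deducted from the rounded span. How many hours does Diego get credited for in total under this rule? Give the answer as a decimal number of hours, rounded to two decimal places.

19.17 hours

Thu: in 7:26 AM→7:30 AM, out 6:48 PM→7:00 PM; 11 h 30 min − 20 min = 11 h 10 min
Fri: in 5:59 AM→6:00 AM, out 1:59 PM→2:00 PM; 8 h 0 min
Total credited: 19 h 10 min.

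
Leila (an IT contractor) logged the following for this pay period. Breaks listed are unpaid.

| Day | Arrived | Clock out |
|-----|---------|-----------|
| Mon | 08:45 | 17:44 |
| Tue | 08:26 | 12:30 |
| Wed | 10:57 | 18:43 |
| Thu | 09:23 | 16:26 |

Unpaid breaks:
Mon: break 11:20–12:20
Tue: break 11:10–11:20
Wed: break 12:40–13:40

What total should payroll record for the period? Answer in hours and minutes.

Mon: 08:45–17:44 = 8 h 59 min; less 60 min break → 7 h 59 min
Tue: 08:26–12:30 = 4 h 4 min; less 10 min break → 3 h 54 min
Wed: 10:57–18:43 = 7 h 46 min; less 60 min break → 6 h 46 min
Thu: 09:23–16:26 = 7 h 3 min
Total: 7 h 59 min + 3 h 54 min + 6 h 46 min + 7 h 3 min = 25 h 42 min.

25 h 42 min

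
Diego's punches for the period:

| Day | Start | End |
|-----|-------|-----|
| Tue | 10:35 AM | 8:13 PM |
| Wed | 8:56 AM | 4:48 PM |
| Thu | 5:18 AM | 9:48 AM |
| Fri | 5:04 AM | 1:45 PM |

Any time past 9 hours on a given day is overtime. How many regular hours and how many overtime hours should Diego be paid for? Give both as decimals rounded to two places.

Regular 30.05 hours, overtime 0.63 hours

Tue: 10:35 AM–8:13 PM = 9 h 38 min
Wed: 8:56 AM–4:48 PM = 7 h 52 min
Thu: 5:18 AM–9:48 AM = 4 h 30 min
Fri: 5:04 AM–1:45 PM = 8 h 41 min
Tue reg 9 h 0 min / OT 0 h 38 min; Wed reg 7 h 52 min / OT 0 h 0 min; Thu reg 4 h 30 min / OT 0 h 0 min; Fri reg 8 h 41 min / OT 0 h 0 min.
Totals: regular 30 h 3 min, overtime 0 h 38 min.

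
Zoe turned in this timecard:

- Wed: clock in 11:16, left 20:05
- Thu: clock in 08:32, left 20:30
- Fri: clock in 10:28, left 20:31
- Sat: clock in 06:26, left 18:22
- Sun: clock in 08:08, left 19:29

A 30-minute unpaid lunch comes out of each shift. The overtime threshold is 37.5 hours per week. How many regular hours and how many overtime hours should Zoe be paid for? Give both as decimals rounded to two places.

Wed: 11:16–20:05 = 8 h 49 min; less 30 min break → 8 h 19 min
Thu: 08:32–20:30 = 11 h 58 min; less 30 min break → 11 h 28 min
Fri: 10:28–20:31 = 10 h 3 min; less 30 min break → 9 h 33 min
Sat: 06:26–18:22 = 11 h 56 min; less 30 min break → 11 h 26 min
Sun: 08:08–19:29 = 11 h 21 min; less 30 min break → 10 h 51 min
Total worked: 51 h 37 min = 51.62 h.
Threshold 37.5 h → overtime 14 h 7 min, regular 37 h 30 min.

Regular 37.50 hours, overtime 14.12 hours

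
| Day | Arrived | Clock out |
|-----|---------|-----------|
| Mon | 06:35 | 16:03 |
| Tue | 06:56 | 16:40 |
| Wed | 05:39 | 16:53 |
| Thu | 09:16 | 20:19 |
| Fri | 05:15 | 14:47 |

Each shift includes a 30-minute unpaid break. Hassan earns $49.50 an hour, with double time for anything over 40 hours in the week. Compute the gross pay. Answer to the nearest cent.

Mon: 06:35–16:03 = 9 h 28 min; less 30 min break → 8 h 58 min
Tue: 06:56–16:40 = 9 h 44 min; less 30 min break → 9 h 14 min
Wed: 05:39–16:53 = 11 h 14 min; less 30 min break → 10 h 44 min
Thu: 09:16–20:19 = 11 h 3 min; less 30 min break → 10 h 33 min
Fri: 05:15–14:47 = 9 h 32 min; less 30 min break → 9 h 2 min
Total worked: 48 h 31 min = 2911 min.
Regular 40 h 0 min = 2400 min at $49.50/h; overtime 8 h 31 min = 511 min at $99.00/h.
Pay = (2400 × $49.50 + 511 × $99.00) ÷ 60 = $2823.15.

$2823.15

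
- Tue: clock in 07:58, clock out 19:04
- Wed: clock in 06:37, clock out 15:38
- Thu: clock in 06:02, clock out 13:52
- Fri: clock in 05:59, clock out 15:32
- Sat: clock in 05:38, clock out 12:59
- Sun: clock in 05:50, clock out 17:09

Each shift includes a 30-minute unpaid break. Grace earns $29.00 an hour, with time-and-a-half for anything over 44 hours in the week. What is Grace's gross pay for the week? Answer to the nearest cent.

$1674.75

Tue: 07:58–19:04 = 11 h 6 min; less 30 min break → 10 h 36 min
Wed: 06:37–15:38 = 9 h 1 min; less 30 min break → 8 h 31 min
Thu: 06:02–13:52 = 7 h 50 min; less 30 min break → 7 h 20 min
Fri: 05:59–15:32 = 9 h 33 min; less 30 min break → 9 h 3 min
Sat: 05:38–12:59 = 7 h 21 min; less 30 min break → 6 h 51 min
Sun: 05:50–17:09 = 11 h 19 min; less 30 min break → 10 h 49 min
Total worked: 53 h 10 min = 3190 min.
Regular 44 h 0 min = 2640 min at $29.00/h; overtime 9 h 10 min = 550 min at $43.50/h.
Pay = (2640 × $29.00 + 550 × $43.50) ÷ 60 = $1674.75.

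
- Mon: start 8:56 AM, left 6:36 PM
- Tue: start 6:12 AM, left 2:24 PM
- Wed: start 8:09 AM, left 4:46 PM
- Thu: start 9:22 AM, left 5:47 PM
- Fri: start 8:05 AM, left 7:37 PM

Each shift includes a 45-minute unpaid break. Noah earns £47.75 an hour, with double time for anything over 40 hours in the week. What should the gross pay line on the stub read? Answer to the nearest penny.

£2166.26

Mon: 8:56 AM–6:36 PM = 9 h 40 min; less 45 min break → 8 h 55 min
Tue: 6:12 AM–2:24 PM = 8 h 12 min; less 45 min break → 7 h 27 min
Wed: 8:09 AM–4:46 PM = 8 h 37 min; less 45 min break → 7 h 52 min
Thu: 9:22 AM–5:47 PM = 8 h 25 min; less 45 min break → 7 h 40 min
Fri: 8:05 AM–7:37 PM = 11 h 32 min; less 45 min break → 10 h 47 min
Total worked: 42 h 41 min = 2561 min.
Regular 40 h 0 min = 2400 min at £47.75/h; overtime 2 h 41 min = 161 min at £95.50/h.
Pay = (2400 × £47.75 + 161 × £95.50) ÷ 60 = £2166.26.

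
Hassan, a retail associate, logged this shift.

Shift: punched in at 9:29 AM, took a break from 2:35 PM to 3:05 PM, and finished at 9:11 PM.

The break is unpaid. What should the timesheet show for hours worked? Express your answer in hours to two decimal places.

11.20 hours

Shift: 9:29 AM–9:11 PM = 11 h 42 min; less 30 min break → 11 h 12 min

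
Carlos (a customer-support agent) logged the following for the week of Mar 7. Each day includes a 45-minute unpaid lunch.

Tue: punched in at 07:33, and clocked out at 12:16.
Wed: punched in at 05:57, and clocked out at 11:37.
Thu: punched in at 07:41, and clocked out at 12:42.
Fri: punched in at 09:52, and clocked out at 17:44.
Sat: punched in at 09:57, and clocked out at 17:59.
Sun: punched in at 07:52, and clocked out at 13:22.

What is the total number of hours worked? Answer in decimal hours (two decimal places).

32.30 hours

Tue: 07:33–12:16 = 4 h 43 min; less 45 min break → 3 h 58 min
Wed: 05:57–11:37 = 5 h 40 min; less 45 min break → 4 h 55 min
Thu: 07:41–12:42 = 5 h 1 min; less 45 min break → 4 h 16 min
Fri: 09:52–17:44 = 7 h 52 min; less 45 min break → 7 h 7 min
Sat: 09:57–17:59 = 8 h 2 min; less 45 min break → 7 h 17 min
Sun: 07:52–13:22 = 5 h 30 min; less 45 min break → 4 h 45 min
Total: 3 h 58 min + 4 h 55 min + 4 h 16 min + 7 h 7 min + 7 h 17 min + 4 h 45 min = 32 h 18 min.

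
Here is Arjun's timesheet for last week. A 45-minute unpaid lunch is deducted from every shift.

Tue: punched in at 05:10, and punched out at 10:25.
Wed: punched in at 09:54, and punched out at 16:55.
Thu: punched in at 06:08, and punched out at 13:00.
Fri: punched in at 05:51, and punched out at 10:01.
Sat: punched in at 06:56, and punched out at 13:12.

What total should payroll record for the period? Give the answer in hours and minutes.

25 h 49 min

Tue: 05:10–10:25 = 5 h 15 min; less 45 min break → 4 h 30 min
Wed: 09:54–16:55 = 7 h 1 min; less 45 min break → 6 h 16 min
Thu: 06:08–13:00 = 6 h 52 min; less 45 min break → 6 h 7 min
Fri: 05:51–10:01 = 4 h 10 min; less 45 min break → 3 h 25 min
Sat: 06:56–13:12 = 6 h 16 min; less 45 min break → 5 h 31 min
Total: 4 h 30 min + 6 h 16 min + 6 h 7 min + 3 h 25 min + 5 h 31 min = 25 h 49 min.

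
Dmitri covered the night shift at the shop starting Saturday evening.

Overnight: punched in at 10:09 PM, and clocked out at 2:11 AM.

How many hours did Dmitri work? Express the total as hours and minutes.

Overnight: 10:09 PM → midnight = 1 h 51 min; midnight → 2:11 AM = 2 h 11 min; span 4 h 2 min

4 h 2 min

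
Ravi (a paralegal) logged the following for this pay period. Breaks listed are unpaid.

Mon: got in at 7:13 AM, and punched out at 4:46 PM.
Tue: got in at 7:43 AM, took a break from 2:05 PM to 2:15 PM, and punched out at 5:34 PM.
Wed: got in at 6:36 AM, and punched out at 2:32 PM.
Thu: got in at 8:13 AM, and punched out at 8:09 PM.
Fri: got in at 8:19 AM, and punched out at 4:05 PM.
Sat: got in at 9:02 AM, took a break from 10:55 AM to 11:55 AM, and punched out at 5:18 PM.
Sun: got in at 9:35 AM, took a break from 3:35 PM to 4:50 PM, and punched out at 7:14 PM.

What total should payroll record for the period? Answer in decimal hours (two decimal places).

Mon: 7:13 AM–4:46 PM = 9 h 33 min
Tue: 7:43 AM–5:34 PM = 9 h 51 min; less 10 min break → 9 h 41 min
Wed: 6:36 AM–2:32 PM = 7 h 56 min
Thu: 8:13 AM–8:09 PM = 11 h 56 min
Fri: 8:19 AM–4:05 PM = 7 h 46 min
Sat: 9:02 AM–5:18 PM = 8 h 16 min; less 60 min break → 7 h 16 min
Sun: 9:35 AM–7:14 PM = 9 h 39 min; less 75 min break → 8 h 24 min
Total: 9 h 33 min + 9 h 41 min + 7 h 56 min + 11 h 56 min + 7 h 46 min + 7 h 16 min + 8 h 24 min = 62 h 32 min.

62.53 hours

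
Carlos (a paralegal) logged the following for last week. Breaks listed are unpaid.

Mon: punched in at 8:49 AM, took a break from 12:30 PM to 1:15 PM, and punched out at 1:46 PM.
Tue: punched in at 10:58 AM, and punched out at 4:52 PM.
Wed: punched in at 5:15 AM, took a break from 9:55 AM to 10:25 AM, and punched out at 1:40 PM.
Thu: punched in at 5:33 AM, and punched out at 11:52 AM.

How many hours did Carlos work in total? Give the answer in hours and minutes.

24 h 20 min

Mon: 8:49 AM–1:46 PM = 4 h 57 min; less 45 min break → 4 h 12 min
Tue: 10:58 AM–4:52 PM = 5 h 54 min
Wed: 5:15 AM–1:40 PM = 8 h 25 min; less 30 min break → 7 h 55 min
Thu: 5:33 AM–11:52 AM = 6 h 19 min
Total: 4 h 12 min + 5 h 54 min + 7 h 55 min + 6 h 19 min = 24 h 20 min.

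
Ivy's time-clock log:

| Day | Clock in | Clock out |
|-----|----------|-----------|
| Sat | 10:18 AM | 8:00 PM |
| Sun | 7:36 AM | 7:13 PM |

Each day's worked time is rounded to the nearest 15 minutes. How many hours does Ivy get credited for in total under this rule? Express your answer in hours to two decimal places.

Sat: 10:18 AM–8:00 PM = 9 h 42 min → rounds to 9 h 45 min
Sun: 7:36 AM–7:13 PM = 11 h 37 min → rounds to 11 h 30 min
Total credited: 21 h 15 min.

21.25 hours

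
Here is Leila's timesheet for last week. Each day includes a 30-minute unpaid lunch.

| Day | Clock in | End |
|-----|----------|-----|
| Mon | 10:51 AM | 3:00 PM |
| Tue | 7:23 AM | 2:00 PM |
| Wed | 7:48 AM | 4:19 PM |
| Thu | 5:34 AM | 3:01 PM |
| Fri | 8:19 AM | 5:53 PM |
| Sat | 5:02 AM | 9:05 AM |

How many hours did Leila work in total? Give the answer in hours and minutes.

39 h 21 min

Mon: 10:51 AM–3:00 PM = 4 h 9 min; less 30 min break → 3 h 39 min
Tue: 7:23 AM–2:00 PM = 6 h 37 min; less 30 min break → 6 h 7 min
Wed: 7:48 AM–4:19 PM = 8 h 31 min; less 30 min break → 8 h 1 min
Thu: 5:34 AM–3:01 PM = 9 h 27 min; less 30 min break → 8 h 57 min
Fri: 8:19 AM–5:53 PM = 9 h 34 min; less 30 min break → 9 h 4 min
Sat: 5:02 AM–9:05 AM = 4 h 3 min; less 30 min break → 3 h 33 min
Total: 3 h 39 min + 6 h 7 min + 8 h 1 min + 8 h 57 min + 9 h 4 min + 3 h 33 min = 39 h 21 min.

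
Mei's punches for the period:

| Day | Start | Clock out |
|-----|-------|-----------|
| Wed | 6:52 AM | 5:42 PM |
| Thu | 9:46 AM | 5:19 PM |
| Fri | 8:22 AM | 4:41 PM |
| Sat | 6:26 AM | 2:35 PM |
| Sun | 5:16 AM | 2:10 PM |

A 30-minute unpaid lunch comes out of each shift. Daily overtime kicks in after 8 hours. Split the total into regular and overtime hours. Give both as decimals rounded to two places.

Regular 38.52 hours, overtime 2.73 hours

Wed: 6:52 AM–5:42 PM = 10 h 50 min; less 30 min break → 10 h 20 min
Thu: 9:46 AM–5:19 PM = 7 h 33 min; less 30 min break → 7 h 3 min
Fri: 8:22 AM–4:41 PM = 8 h 19 min; less 30 min break → 7 h 49 min
Sat: 6:26 AM–2:35 PM = 8 h 9 min; less 30 min break → 7 h 39 min
Sun: 5:16 AM–2:10 PM = 8 h 54 min; less 30 min break → 8 h 24 min
Wed reg 8 h 0 min / OT 2 h 20 min; Thu reg 7 h 3 min / OT 0 h 0 min; Fri reg 7 h 49 min / OT 0 h 0 min; Sat reg 7 h 39 min / OT 0 h 0 min; Sun reg 8 h 0 min / OT 0 h 24 min.
Totals: regular 38 h 31 min, overtime 2 h 44 min.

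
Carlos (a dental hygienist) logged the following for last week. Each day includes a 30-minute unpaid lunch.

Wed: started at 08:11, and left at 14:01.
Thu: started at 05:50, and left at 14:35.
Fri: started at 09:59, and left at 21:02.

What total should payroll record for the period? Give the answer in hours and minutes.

24 h 8 min

Wed: 08:11–14:01 = 5 h 50 min; less 30 min break → 5 h 20 min
Thu: 05:50–14:35 = 8 h 45 min; less 30 min break → 8 h 15 min
Fri: 09:59–21:02 = 11 h 3 min; less 30 min break → 10 h 33 min
Total: 5 h 20 min + 8 h 15 min + 10 h 33 min = 24 h 8 min.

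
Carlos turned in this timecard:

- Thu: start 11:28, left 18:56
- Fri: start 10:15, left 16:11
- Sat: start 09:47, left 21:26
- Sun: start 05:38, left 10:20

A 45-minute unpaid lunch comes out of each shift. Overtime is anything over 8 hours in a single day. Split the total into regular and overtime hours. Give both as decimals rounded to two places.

Thu: 11:28–18:56 = 7 h 28 min; less 45 min break → 6 h 43 min
Fri: 10:15–16:11 = 5 h 56 min; less 45 min break → 5 h 11 min
Sat: 09:47–21:26 = 11 h 39 min; less 45 min break → 10 h 54 min
Sun: 05:38–10:20 = 4 h 42 min; less 45 min break → 3 h 57 min
Thu reg 6 h 43 min / OT 0 h 0 min; Fri reg 5 h 11 min / OT 0 h 0 min; Sat reg 8 h 0 min / OT 2 h 54 min; Sun reg 3 h 57 min / OT 0 h 0 min.
Totals: regular 23 h 51 min, overtime 2 h 54 min.

Regular 23.85 hours, overtime 2.90 hours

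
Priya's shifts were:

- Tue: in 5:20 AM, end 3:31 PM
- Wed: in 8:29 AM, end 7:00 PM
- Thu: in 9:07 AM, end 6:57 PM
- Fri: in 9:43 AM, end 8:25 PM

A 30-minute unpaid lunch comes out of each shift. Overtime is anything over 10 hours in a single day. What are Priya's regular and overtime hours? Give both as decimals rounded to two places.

Tue: 5:20 AM–3:31 PM = 10 h 11 min; less 30 min break → 9 h 41 min
Wed: 8:29 AM–7:00 PM = 10 h 31 min; less 30 min break → 10 h 1 min
Thu: 9:07 AM–6:57 PM = 9 h 50 min; less 30 min break → 9 h 20 min
Fri: 9:43 AM–8:25 PM = 10 h 42 min; less 30 min break → 10 h 12 min
Tue reg 9 h 41 min / OT 0 h 0 min; Wed reg 10 h 0 min / OT 0 h 1 min; Thu reg 9 h 20 min / OT 0 h 0 min; Fri reg 10 h 0 min / OT 0 h 12 min.
Totals: regular 39 h 1 min, overtime 0 h 13 min.

Regular 39.02 hours, overtime 0.22 hours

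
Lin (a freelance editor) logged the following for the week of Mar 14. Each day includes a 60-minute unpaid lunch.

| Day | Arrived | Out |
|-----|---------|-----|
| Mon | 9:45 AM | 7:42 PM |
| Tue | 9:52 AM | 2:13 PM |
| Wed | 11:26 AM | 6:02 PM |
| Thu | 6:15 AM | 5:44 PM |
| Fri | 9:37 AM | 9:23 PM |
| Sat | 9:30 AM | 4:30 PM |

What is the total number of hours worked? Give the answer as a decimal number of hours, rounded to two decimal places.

45.15 hours

Mon: 9:45 AM–7:42 PM = 9 h 57 min; less 60 min break → 8 h 57 min
Tue: 9:52 AM–2:13 PM = 4 h 21 min; less 60 min break → 3 h 21 min
Wed: 11:26 AM–6:02 PM = 6 h 36 min; less 60 min break → 5 h 36 min
Thu: 6:15 AM–5:44 PM = 11 h 29 min; less 60 min break → 10 h 29 min
Fri: 9:37 AM–9:23 PM = 11 h 46 min; less 60 min break → 10 h 46 min
Sat: 9:30 AM–4:30 PM = 7 h 0 min; less 60 min break → 6 h 0 min
Total: 8 h 57 min + 3 h 21 min + 5 h 36 min + 10 h 29 min + 10 h 46 min + 6 h 0 min = 45 h 9 min.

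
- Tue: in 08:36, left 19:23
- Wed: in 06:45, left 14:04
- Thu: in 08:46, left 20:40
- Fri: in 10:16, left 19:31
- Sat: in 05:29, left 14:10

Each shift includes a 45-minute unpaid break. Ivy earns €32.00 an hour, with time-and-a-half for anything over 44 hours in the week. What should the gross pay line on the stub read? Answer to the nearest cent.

Tue: 08:36–19:23 = 10 h 47 min; less 45 min break → 10 h 2 min
Wed: 06:45–14:04 = 7 h 19 min; less 45 min break → 6 h 34 min
Thu: 08:46–20:40 = 11 h 54 min; less 45 min break → 11 h 9 min
Fri: 10:16–19:31 = 9 h 15 min; less 45 min break → 8 h 30 min
Sat: 05:29–14:10 = 8 h 41 min; less 45 min break → 7 h 56 min
Total worked: 44 h 11 min = 2651 min.
Regular 44 h 0 min = 2640 min at €32.00/h; overtime 0 h 11 min = 11 min at €48.00/h.
Pay = (2640 × €32.00 + 11 × €48.00) ÷ 60 = €1416.80.

€1416.80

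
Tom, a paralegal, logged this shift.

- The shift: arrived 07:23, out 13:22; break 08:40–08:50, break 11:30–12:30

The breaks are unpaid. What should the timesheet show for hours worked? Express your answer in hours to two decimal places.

4.82 hours

The shift: 07:23–13:22 = 5 h 59 min; less 70 min break → 4 h 49 min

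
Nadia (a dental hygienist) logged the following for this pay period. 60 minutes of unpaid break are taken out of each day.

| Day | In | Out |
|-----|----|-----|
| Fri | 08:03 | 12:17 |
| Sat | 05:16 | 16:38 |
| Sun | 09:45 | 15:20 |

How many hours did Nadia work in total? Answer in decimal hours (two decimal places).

18.18 hours

Fri: 08:03–12:17 = 4 h 14 min; less 60 min break → 3 h 14 min
Sat: 05:16–16:38 = 11 h 22 min; less 60 min break → 10 h 22 min
Sun: 09:45–15:20 = 5 h 35 min; less 60 min break → 4 h 35 min
Total: 3 h 14 min + 10 h 22 min + 4 h 35 min = 18 h 11 min.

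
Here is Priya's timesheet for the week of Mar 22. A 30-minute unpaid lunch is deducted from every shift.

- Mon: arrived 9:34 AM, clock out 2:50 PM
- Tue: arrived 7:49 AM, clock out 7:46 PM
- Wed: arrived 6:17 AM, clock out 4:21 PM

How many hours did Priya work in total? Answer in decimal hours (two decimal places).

Mon: 9:34 AM–2:50 PM = 5 h 16 min; less 30 min break → 4 h 46 min
Tue: 7:49 AM–7:46 PM = 11 h 57 min; less 30 min break → 11 h 27 min
Wed: 6:17 AM–4:21 PM = 10 h 4 min; less 30 min break → 9 h 34 min
Total: 4 h 46 min + 11 h 27 min + 9 h 34 min = 25 h 47 min.

25.78 hours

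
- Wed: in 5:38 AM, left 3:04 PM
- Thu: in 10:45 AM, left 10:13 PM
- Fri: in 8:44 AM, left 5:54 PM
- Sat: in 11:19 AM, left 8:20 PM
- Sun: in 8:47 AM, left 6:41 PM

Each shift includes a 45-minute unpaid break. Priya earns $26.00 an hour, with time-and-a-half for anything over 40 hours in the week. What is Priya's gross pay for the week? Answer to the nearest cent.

$1244.10

Wed: 5:38 AM–3:04 PM = 9 h 26 min; less 45 min break → 8 h 41 min
Thu: 10:45 AM–10:13 PM = 11 h 28 min; less 45 min break → 10 h 43 min
Fri: 8:44 AM–5:54 PM = 9 h 10 min; less 45 min break → 8 h 25 min
Sat: 11:19 AM–8:20 PM = 9 h 1 min; less 45 min break → 8 h 16 min
Sun: 8:47 AM–6:41 PM = 9 h 54 min; less 45 min break → 9 h 9 min
Total worked: 45 h 14 min = 2714 min.
Regular 40 h 0 min = 2400 min at $26.00/h; overtime 5 h 14 min = 314 min at $39.00/h.
Pay = (2400 × $26.00 + 314 × $39.00) ÷ 60 = $1244.10.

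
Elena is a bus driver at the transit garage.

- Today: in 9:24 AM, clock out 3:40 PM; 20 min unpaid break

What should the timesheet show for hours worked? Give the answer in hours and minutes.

Today: 9:24 AM–3:40 PM = 6 h 16 min; less 20 min break → 5 h 56 min

5 h 56 min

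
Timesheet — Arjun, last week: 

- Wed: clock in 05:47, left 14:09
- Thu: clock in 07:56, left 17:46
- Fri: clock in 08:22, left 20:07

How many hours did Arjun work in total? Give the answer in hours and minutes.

Wed: 05:47–14:09 = 8 h 22 min
Thu: 07:56–17:46 = 9 h 50 min
Fri: 08:22–20:07 = 11 h 45 min
Total: 8 h 22 min + 9 h 50 min + 11 h 45 min = 29 h 57 min.

29 h 57 min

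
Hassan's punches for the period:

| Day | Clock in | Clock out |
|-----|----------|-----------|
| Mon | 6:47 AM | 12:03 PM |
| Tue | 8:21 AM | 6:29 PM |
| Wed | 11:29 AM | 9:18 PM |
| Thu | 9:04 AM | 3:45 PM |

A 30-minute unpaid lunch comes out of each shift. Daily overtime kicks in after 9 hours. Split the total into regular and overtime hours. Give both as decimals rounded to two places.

Regular 28.95 hours, overtime 0.95 hours

Mon: 6:47 AM–12:03 PM = 5 h 16 min; less 30 min break → 4 h 46 min
Tue: 8:21 AM–6:29 PM = 10 h 8 min; less 30 min break → 9 h 38 min
Wed: 11:29 AM–9:18 PM = 9 h 49 min; less 30 min break → 9 h 19 min
Thu: 9:04 AM–3:45 PM = 6 h 41 min; less 30 min break → 6 h 11 min
Mon reg 4 h 46 min / OT 0 h 0 min; Tue reg 9 h 0 min / OT 0 h 38 min; Wed reg 9 h 0 min / OT 0 h 19 min; Thu reg 6 h 11 min / OT 0 h 0 min.
Totals: regular 28 h 57 min, overtime 0 h 57 min.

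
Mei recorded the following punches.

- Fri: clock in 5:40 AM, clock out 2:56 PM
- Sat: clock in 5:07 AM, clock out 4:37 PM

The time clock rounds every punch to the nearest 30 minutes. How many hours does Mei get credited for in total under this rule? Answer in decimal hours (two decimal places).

Fri: in 5:40 AM→5:30 AM, out 2:56 PM→3:00 PM; 9 h 30 min
Sat: in 5:07 AM→5:00 AM, out 4:37 PM→4:30 PM; 11 h 30 min
Total credited: 21 h 0 min.

21.00 hours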